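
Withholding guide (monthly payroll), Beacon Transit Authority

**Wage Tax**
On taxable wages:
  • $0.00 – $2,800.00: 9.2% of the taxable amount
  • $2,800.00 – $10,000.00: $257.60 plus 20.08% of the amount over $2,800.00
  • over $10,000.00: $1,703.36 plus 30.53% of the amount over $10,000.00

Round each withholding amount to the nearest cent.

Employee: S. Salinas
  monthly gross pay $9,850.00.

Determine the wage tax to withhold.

Wage Tax: taxable = $9,850.00
  $257.60 + 20.08% × ($9,850.00 − $2,800.00) = $257.60 + 20.08% × $7,050.00 = $1,673.24

$1,673.24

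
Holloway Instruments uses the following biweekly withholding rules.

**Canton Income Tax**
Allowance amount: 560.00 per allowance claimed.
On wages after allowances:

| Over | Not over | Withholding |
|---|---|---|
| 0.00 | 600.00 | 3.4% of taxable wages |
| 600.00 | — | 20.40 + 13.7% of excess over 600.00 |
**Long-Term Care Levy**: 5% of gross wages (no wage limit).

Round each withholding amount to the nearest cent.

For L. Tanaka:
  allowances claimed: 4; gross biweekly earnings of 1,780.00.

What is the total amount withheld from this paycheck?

Canton Income Tax: taxable = 1,780.00 − 4×560.00 = -460.00
  Taxable ≤ 0 → 0.00
Long-Term Care Levy: 5% × 1,780.00 = 89.00
Total: 0.00 + 89.00 = 89.00

89.00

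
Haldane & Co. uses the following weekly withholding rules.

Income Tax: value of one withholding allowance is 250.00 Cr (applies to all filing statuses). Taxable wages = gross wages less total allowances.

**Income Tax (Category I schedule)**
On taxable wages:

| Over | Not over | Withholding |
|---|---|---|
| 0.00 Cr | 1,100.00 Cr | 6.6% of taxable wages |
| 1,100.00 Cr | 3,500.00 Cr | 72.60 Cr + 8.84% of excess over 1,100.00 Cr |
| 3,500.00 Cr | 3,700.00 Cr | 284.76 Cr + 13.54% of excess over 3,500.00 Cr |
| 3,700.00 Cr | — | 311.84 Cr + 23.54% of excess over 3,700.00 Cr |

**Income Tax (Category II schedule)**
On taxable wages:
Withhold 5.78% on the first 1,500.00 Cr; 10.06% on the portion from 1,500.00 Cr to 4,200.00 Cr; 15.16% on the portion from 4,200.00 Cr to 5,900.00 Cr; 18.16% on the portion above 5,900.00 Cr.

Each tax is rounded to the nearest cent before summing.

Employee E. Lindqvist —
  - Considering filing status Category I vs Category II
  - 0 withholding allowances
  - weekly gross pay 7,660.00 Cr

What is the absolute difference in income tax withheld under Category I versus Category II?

308.36 Cr

Income Tax (Category I): taxable = 7,660.00 Cr
  311.84 Cr + 23.54% × (7,660.00 Cr − 3,700.00 Cr) = 311.84 Cr + 23.54% × 3,960.00 Cr = 1,244.02 Cr
Income Tax (Category II): taxable = 7,660.00 Cr
  616.04 Cr + 18.16% × (7,660.00 Cr − 5,900.00 Cr) = 616.04 Cr + 18.16% × 1,760.00 Cr = 935.66 Cr
Difference: |1,244.02 Cr − 935.66 Cr| = 308.36 Cr (higher under Category I)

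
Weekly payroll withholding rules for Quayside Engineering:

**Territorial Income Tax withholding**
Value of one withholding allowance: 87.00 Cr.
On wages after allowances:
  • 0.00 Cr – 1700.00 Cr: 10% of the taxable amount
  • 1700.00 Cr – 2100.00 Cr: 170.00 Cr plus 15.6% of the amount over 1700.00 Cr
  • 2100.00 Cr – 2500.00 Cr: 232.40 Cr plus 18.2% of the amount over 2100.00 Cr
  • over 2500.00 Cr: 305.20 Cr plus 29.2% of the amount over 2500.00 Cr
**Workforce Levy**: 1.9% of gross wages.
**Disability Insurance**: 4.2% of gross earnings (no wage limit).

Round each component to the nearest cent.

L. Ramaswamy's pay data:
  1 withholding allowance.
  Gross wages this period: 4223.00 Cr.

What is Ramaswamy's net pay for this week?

Territorial Income Tax: taxable = 4223.00 Cr − 1×87.00 Cr = 4136.00 Cr
  305.20 Cr + 29.2% × (4136.00 Cr − 2500.00 Cr) = 305.20 Cr + 29.2% × 1636.00 Cr = 782.91 Cr
Workforce Levy: 1.9% × 4223.00 Cr = 80.24 Cr
Disability Insurance: 4.2% × 4223.00 Cr = 177.37 Cr
Total withheld: 782.91 Cr + 80.24 Cr + 177.37 Cr = 1040.52 Cr
Net pay: 4223.00 Cr − 1040.52 Cr = 3182.48 Cr

3182.48 Cr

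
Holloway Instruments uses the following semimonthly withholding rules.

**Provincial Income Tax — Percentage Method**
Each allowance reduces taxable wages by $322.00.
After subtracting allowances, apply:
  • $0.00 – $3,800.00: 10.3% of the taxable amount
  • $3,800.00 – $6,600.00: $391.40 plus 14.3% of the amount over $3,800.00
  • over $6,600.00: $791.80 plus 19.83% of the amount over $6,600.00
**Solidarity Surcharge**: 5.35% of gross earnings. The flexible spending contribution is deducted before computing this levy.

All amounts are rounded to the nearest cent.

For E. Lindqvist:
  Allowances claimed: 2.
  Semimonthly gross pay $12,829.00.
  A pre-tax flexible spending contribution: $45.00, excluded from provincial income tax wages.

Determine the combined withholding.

$2,574.32

Provincial Income Tax: taxable = $12,829.00 − $45.00 − 2×$322.00 = $12,140.00
  $791.80 + 19.83% × ($12,140.00 − $6,600.00) = $791.80 + 19.83% × $5,540.00 = $1,890.38
Solidarity Surcharge: 5.35% × $12,784.00 = $683.94
Total: $1,890.38 + $683.94 = $2,574.32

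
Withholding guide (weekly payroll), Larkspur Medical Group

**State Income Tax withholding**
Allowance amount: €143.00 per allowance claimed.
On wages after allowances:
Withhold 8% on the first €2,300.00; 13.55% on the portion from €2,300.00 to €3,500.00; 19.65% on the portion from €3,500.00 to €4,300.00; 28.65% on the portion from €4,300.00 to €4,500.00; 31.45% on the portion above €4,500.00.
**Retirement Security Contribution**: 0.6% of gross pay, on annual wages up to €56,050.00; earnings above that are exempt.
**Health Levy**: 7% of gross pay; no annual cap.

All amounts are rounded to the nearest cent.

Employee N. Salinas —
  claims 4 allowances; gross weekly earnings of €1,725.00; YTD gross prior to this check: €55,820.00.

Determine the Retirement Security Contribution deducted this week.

Retirement Security Contribution: cap €56,050.00 − YTD €55,820.00 = €230.00 subject; 0.6% × €230.00 = €1.38

€1.38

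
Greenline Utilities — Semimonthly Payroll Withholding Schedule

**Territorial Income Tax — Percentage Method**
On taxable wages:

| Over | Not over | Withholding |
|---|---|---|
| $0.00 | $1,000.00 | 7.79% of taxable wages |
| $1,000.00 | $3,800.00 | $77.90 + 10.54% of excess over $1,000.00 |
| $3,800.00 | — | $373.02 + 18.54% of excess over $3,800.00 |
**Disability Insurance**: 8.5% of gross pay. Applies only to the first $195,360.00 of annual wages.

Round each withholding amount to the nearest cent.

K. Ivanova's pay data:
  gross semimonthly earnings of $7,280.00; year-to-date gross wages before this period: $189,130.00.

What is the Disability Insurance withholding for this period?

$529.55

Disability Insurance: cap $195,360.00 − YTD $189,130.00 = $6,230.00 subject; 8.5% × $6,230.00 = $529.55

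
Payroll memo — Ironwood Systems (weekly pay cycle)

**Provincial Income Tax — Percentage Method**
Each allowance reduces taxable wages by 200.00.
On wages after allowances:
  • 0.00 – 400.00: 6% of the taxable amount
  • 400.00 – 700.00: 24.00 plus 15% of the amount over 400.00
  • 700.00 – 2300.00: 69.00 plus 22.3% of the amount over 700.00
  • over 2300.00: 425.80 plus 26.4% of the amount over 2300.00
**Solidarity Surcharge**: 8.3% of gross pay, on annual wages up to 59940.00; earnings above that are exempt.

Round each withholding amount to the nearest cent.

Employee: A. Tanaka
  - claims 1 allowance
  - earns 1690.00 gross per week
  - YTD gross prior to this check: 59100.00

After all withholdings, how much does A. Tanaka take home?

1375.11

Provincial Income Tax: taxable = 1690.00 − 1×200.00 = 1490.00
  69.00 + 22.3% × (1490.00 − 700.00) = 69.00 + 22.3% × 790.00 = 245.17
Solidarity Surcharge: cap 59940.00 − YTD 59100.00 = 840.00 subject; 8.3% × 840.00 = 69.72
Total withheld: 245.17 + 69.72 = 314.89
Net pay: 1690.00 − 314.89 = 1375.11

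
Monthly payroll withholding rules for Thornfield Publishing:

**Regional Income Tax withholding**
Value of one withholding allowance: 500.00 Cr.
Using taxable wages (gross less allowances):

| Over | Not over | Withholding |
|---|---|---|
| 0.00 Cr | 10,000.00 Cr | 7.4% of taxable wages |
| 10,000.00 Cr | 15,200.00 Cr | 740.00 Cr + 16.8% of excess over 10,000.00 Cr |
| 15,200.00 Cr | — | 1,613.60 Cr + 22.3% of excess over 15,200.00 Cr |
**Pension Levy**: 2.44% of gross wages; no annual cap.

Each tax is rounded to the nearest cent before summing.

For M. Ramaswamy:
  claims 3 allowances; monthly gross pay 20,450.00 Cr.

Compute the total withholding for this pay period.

2,948.83 Cr

Regional Income Tax: taxable = 20,450.00 Cr − 3×500.00 Cr = 18,950.00 Cr
  1,613.60 Cr + 22.3% × (18,950.00 Cr − 15,200.00 Cr) = 1,613.60 Cr + 22.3% × 3,750.00 Cr = 2,449.85 Cr
Pension Levy: 2.44% × 20,450.00 Cr = 498.98 Cr
Total: 2,449.85 Cr + 498.98 Cr = 2,948.83 Cr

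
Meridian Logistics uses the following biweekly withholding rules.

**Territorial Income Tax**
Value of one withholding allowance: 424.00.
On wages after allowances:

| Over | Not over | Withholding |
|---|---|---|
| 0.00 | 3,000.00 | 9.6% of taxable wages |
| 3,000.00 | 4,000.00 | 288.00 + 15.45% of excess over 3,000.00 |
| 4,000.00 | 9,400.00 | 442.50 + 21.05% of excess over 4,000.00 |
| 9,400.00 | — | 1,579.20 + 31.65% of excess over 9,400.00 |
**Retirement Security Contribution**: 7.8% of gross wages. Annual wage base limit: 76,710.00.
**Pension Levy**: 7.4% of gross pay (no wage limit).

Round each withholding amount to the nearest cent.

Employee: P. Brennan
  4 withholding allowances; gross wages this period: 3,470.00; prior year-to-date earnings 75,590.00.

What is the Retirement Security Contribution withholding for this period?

87.36

Retirement Security Contribution: cap 76,710.00 − YTD 75,590.00 = 1,120.00 subject; 7.8% × 1,120.00 = 87.36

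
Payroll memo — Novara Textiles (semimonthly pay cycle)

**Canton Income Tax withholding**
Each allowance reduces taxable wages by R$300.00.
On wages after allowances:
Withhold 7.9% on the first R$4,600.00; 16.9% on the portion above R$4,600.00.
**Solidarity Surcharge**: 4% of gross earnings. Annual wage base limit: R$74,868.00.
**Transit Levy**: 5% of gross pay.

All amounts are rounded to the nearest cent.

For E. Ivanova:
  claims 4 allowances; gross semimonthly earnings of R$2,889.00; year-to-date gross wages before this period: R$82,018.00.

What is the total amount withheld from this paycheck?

Canton Income Tax: taxable = R$2,889.00 − 4×R$300.00 = R$1,689.00
  7.9% × R$1,689.00 = R$133.43
Solidarity Surcharge: YTD R$82,018.00 ≥ cap R$74,868.00 → R$0.00
Transit Levy: 5% × R$2,889.00 = R$144.45
Total: R$133.43 + R$0.00 + R$144.45 = R$277.88

R$277.88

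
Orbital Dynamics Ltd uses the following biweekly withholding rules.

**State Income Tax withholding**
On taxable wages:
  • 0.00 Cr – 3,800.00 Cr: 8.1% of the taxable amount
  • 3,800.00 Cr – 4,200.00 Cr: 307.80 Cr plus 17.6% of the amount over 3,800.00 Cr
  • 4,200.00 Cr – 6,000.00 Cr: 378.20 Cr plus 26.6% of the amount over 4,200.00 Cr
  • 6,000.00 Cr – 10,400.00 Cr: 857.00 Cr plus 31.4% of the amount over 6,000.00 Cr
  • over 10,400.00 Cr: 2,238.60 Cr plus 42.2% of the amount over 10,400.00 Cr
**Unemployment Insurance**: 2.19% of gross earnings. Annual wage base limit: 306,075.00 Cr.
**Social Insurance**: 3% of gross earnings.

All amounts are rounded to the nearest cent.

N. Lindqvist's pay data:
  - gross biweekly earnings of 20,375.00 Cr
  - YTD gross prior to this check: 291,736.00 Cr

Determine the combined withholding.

State Income Tax: taxable = 20,375.00 Cr
  2,238.60 Cr + 42.2% × (20,375.00 Cr − 10,400.00 Cr) = 2,238.60 Cr + 42.2% × 9,975.00 Cr = 6,448.05 Cr
Unemployment Insurance: cap 306,075.00 Cr − YTD 291,736.00 Cr = 14,339.00 Cr subject; 2.19% × 14,339.00 Cr = 314.02 Cr
Social Insurance: 3% × 20,375.00 Cr = 611.25 Cr
Total: 6,448.05 Cr + 314.02 Cr + 611.25 Cr = 7,373.32 Cr

7,373.32 Cr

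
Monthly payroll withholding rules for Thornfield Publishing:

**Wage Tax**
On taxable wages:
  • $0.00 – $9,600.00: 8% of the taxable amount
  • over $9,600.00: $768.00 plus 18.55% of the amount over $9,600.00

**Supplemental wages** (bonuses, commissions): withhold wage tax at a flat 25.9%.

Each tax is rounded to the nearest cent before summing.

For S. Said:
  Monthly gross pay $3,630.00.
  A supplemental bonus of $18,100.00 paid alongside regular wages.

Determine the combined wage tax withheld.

$4,978.30

Wage Tax: taxable = $3,630.00
  8% × $3,630.00 = $290.40
Supplemental (25.9% flat on bonus): 25.9% × $18,100.00 = $4,687.90
Total wage tax: $290.40 + $4,687.90 = $4,978.30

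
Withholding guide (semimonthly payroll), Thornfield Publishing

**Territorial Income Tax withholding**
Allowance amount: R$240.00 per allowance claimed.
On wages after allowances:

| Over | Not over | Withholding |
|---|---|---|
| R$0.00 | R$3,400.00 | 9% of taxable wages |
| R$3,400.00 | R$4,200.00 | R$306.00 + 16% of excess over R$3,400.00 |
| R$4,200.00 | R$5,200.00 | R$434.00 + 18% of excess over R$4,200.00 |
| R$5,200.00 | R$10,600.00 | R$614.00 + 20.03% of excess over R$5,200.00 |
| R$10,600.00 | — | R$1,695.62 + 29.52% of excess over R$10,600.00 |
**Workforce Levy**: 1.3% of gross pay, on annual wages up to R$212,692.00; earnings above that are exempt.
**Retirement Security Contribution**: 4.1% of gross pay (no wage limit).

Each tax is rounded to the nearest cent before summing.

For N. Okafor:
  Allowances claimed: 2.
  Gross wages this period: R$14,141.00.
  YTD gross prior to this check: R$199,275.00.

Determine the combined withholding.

Territorial Income Tax: taxable = R$14,141.00 − 2×R$240.00 = R$13,661.00
  R$1,695.62 + 29.52% × (R$13,661.00 − R$10,600.00) = R$1,695.62 + 29.52% × R$3,061.00 = R$2,599.23
Workforce Levy: cap R$212,692.00 − YTD R$199,275.00 = R$13,417.00 subject; 1.3% × R$13,417.00 = R$174.42
Retirement Security Contribution: 4.1% × R$14,141.00 = R$579.78
Total: R$2,599.23 + R$174.42 + R$579.78 = R$3,353.43

R$3,353.43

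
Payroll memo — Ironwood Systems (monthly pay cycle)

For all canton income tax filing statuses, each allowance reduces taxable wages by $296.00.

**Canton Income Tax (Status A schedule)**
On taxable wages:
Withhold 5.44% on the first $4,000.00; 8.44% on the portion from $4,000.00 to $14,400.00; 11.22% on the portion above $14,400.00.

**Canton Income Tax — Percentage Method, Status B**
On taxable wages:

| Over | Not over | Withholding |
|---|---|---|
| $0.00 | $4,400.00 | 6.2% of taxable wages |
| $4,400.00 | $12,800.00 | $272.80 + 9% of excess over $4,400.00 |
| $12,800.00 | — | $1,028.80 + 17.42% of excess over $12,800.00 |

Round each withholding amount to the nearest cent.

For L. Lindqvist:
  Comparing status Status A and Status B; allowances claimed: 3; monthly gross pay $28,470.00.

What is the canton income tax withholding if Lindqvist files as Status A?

Canton Income Tax (Status A): taxable = $28,470.00 − 3×$296.00 = $27,582.00
  $1,095.36 + 11.22% × ($27,582.00 − $14,400.00) = $1,095.36 + 11.22% × $13,182.00 = $2,574.38

$2,574.38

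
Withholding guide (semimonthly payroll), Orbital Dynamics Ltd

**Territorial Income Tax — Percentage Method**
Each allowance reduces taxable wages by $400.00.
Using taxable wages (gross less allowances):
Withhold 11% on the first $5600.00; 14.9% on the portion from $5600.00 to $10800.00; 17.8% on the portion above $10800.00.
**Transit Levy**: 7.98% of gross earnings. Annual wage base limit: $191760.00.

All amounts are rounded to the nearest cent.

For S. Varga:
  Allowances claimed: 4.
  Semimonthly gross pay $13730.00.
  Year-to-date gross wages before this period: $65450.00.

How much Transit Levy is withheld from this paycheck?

Transit Levy: 7.98% × $13730.00 = $1095.65

$1095.65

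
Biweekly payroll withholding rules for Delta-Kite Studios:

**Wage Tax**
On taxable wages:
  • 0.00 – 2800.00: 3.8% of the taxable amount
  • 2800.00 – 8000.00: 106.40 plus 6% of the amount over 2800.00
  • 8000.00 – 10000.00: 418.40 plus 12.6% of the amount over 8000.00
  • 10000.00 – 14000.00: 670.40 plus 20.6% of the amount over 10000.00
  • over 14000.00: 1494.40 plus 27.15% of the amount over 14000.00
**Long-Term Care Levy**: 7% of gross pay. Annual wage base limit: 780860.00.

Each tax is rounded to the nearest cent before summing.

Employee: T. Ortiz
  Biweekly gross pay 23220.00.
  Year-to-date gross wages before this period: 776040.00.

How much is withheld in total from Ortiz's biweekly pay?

Wage Tax: taxable = 23220.00
  1494.40 + 27.15% × (23220.00 − 14000.00) = 1494.40 + 27.15% × 9220.00 = 3997.63
Long-Term Care Levy: cap 780860.00 − YTD 776040.00 = 4820.00 subject; 7% × 4820.00 = 337.40
Total: 3997.63 + 337.40 = 4335.03

4335.03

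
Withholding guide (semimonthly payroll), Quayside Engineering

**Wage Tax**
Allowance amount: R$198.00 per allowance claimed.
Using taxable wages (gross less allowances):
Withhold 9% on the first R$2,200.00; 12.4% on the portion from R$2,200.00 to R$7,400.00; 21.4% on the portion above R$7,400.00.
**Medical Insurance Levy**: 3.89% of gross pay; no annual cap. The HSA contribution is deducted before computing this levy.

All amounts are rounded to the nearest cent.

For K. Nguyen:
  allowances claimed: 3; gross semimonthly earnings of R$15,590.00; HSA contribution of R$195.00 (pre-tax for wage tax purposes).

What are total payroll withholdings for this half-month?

Wage Tax: taxable = R$15,590.00 − R$195.00 − 3×R$198.00 = R$14,801.00
  R$842.80 + 21.4% × (R$14,801.00 − R$7,400.00) = R$842.80 + 21.4% × R$7,401.00 = R$2,426.61
Medical Insurance Levy: 3.89% × R$15,395.00 = R$598.87
Total: R$2,426.61 + R$598.87 = R$3,025.48

R$3,025.48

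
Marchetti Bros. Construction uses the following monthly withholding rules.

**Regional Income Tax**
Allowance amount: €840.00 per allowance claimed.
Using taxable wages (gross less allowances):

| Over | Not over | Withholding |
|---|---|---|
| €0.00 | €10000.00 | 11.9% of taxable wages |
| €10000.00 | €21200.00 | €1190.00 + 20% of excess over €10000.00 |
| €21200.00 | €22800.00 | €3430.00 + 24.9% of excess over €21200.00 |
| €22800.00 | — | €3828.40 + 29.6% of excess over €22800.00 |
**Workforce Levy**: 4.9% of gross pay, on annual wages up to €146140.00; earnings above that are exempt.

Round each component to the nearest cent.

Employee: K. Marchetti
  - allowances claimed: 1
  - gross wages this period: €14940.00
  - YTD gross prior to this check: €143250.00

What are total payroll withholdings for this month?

€2151.61

Regional Income Tax: taxable = €14940.00 − 1×€840.00 = €14100.00
  €1190.00 + 20% × (€14100.00 − €10000.00) = €1190.00 + 20% × €4100.00 = €2010.00
Workforce Levy: cap €146140.00 − YTD €143250.00 = €2890.00 subject; 4.9% × €2890.00 = €141.61
Total: €2010.00 + €141.61 = €2151.61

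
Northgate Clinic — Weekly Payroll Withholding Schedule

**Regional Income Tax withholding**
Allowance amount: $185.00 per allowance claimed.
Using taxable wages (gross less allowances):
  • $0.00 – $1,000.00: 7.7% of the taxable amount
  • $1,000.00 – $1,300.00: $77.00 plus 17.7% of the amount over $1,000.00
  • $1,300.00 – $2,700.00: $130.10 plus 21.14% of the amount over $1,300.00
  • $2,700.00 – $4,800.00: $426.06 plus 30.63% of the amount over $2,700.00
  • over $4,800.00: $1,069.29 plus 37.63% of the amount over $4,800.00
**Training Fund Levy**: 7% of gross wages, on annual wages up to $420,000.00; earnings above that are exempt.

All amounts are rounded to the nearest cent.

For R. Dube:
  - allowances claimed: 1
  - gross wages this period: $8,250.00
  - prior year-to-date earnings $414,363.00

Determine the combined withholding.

Regional Income Tax: taxable = $8,250.00 − 1×$185.00 = $8,065.00
  $1,069.29 + 37.63% × ($8,065.00 − $4,800.00) = $1,069.29 + 37.63% × $3,265.00 = $2,297.91
Training Fund Levy: cap $420,000.00 − YTD $414,363.00 = $5,637.00 subject; 7% × $5,637.00 = $394.59
Total: $2,297.91 + $394.59 = $2,692.50

$2,692.50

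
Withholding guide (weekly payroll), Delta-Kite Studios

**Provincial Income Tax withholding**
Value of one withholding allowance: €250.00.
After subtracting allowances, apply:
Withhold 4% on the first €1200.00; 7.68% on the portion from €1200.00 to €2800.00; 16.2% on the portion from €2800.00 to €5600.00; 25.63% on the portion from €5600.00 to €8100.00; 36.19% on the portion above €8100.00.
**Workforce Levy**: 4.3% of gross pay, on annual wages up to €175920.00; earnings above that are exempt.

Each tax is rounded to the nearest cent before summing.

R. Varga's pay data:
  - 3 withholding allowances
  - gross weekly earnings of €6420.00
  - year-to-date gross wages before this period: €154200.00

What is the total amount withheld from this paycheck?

Provincial Income Tax: taxable = €6420.00 − 3×€250.00 = €5670.00
  €624.48 + 25.63% × (€5670.00 − €5600.00) = €624.48 + 25.63% × €70.00 = €642.42
Workforce Levy: 4.3% × €6420.00 = €276.06
Total: €642.42 + €276.06 = €918.48

€918.48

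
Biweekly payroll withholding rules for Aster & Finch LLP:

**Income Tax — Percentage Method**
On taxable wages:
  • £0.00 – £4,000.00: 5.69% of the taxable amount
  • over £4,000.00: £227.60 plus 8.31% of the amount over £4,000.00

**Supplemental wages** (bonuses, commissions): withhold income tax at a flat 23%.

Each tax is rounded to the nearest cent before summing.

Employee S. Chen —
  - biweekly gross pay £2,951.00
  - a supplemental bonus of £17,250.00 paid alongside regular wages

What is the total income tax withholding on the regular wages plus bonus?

Income Tax: taxable = £2,951.00
  5.69% × £2,951.00 = £167.91
Supplemental (23% flat on bonus): 23% × £17,250.00 = £3,967.50
Total income tax: £167.91 + £3,967.50 = £4,135.41

£4,135.41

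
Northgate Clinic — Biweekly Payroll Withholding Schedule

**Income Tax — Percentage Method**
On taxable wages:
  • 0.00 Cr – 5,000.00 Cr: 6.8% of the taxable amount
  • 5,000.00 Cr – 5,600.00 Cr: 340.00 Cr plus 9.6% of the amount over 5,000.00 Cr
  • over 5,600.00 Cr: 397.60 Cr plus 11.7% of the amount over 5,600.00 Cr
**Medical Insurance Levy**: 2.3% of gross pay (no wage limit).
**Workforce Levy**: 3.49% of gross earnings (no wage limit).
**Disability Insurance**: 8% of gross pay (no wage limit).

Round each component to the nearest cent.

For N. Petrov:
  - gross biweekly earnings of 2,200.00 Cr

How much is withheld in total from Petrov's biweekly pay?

Income Tax: taxable = 2,200.00 Cr
  6.8% × 2,200.00 Cr = 149.60 Cr
Medical Insurance Levy: 2.3% × 2,200.00 Cr = 50.60 Cr
Workforce Levy: 3.49% × 2,200.00 Cr = 76.78 Cr
Disability Insurance: 8% × 2,200.00 Cr = 176.00 Cr
Total: 149.60 Cr + 50.60 Cr + 76.78 Cr + 176.00 Cr = 452.98 Cr

452.98 Cr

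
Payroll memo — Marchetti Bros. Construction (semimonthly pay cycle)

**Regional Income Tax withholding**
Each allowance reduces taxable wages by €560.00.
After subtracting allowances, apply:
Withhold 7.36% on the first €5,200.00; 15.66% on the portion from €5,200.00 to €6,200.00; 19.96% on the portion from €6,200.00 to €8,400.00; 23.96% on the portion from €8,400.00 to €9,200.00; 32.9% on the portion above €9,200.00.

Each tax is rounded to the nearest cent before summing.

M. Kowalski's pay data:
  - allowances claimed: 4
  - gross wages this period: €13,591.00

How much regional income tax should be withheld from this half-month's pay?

€1,877.80

Regional Income Tax: taxable = €13,591.00 − 4×€560.00 = €11,351.00
  €1,170.12 + 32.9% × (€11,351.00 − €9,200.00) = €1,170.12 + 32.9% × €2,151.00 = €1,877.80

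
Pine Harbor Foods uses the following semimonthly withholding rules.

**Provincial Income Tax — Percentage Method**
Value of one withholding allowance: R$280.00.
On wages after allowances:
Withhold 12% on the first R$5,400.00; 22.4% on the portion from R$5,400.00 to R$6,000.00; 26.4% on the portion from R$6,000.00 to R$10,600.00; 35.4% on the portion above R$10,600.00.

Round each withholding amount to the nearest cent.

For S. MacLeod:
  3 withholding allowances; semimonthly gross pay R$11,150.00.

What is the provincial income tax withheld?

Provincial Income Tax: taxable = R$11,150.00 − 3×R$280.00 = R$10,310.00
  R$782.40 + 26.4% × (R$10,310.00 − R$6,000.00) = R$782.40 + 26.4% × R$4,310.00 = R$1,920.24

R$1,920.24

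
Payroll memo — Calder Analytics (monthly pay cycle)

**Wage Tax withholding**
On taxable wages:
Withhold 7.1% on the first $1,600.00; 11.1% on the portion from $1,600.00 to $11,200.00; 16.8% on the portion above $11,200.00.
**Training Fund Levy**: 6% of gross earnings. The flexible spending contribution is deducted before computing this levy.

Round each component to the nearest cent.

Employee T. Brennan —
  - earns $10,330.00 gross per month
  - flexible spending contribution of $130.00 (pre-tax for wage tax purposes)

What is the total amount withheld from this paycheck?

Wage Tax: taxable = $10,330.00 − $130.00 = $10,200.00
  $113.60 + 11.1% × ($10,200.00 − $1,600.00) = $113.60 + 11.1% × $8,600.00 = $1,068.20
Training Fund Levy: 6% × $10,200.00 = $612.00
Total: $1,068.20 + $612.00 = $1,680.20

$1,680.20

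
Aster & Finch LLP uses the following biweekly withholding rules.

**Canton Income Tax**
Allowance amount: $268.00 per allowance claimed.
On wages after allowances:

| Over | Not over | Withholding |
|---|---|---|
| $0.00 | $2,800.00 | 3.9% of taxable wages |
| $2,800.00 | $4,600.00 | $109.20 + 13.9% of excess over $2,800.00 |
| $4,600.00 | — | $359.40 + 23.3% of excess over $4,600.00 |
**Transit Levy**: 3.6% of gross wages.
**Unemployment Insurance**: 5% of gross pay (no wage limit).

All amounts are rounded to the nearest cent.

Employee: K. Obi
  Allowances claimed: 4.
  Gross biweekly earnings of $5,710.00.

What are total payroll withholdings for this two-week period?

Canton Income Tax: taxable = $5,710.00 − 4×$268.00 = $4,638.00
  $359.40 + 23.3% × ($4,638.00 − $4,600.00) = $359.40 + 23.3% × $38.00 = $368.25
Transit Levy: 3.6% × $5,710.00 = $205.56
Unemployment Insurance: 5% × $5,710.00 = $285.50
Total: $368.25 + $205.56 + $285.50 = $859.31

$859.31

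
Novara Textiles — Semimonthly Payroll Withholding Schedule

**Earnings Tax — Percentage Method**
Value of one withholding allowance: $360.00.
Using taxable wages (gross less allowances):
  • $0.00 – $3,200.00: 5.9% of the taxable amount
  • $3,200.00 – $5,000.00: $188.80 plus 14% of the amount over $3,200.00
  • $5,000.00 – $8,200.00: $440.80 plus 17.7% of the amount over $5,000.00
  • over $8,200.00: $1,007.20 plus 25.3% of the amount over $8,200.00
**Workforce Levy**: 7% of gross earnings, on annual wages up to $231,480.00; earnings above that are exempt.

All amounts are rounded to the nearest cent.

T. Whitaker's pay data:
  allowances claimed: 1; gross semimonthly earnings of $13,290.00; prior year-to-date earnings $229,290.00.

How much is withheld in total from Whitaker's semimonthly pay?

$2,357.19

Earnings Tax: taxable = $13,290.00 − 1×$360.00 = $12,930.00
  $1,007.20 + 25.3% × ($12,930.00 − $8,200.00) = $1,007.20 + 25.3% × $4,730.00 = $2,203.89
Workforce Levy: cap $231,480.00 − YTD $229,290.00 = $2,190.00 subject; 7% × $2,190.00 = $153.30
Total: $2,203.89 + $153.30 = $2,357.19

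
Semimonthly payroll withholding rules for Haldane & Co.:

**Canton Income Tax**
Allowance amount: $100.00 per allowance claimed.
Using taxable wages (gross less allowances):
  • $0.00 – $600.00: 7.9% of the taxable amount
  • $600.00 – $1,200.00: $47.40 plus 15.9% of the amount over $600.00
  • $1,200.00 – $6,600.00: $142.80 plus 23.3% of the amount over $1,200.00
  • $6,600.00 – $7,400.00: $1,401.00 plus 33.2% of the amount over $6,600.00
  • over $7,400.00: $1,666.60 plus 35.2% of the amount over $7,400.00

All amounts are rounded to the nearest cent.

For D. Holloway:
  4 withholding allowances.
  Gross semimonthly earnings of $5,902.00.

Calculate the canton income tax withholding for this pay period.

Canton Income Tax: taxable = $5,902.00 − 4×$100.00 = $5,502.00
  $142.80 + 23.3% × ($5,502.00 − $1,200.00) = $142.80 + 23.3% × $4,302.00 = $1,145.17

$1,145.17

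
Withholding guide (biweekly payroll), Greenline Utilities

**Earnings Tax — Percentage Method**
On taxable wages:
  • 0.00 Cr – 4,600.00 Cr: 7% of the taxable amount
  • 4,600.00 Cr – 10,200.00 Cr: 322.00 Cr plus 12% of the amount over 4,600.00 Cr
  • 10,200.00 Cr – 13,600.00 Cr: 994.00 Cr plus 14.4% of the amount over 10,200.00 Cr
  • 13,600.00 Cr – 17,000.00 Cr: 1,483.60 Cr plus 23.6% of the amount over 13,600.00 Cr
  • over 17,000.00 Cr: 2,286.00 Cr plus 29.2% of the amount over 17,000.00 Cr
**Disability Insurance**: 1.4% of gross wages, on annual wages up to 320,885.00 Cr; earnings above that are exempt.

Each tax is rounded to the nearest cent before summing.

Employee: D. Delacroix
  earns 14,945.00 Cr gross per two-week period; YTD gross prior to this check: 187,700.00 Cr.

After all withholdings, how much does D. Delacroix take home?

12,934.75 Cr

Earnings Tax: taxable = 14,945.00 Cr
  1,483.60 Cr + 23.6% × (14,945.00 Cr − 13,600.00 Cr) = 1,483.60 Cr + 23.6% × 1,345.00 Cr = 1,801.02 Cr
Disability Insurance: 1.4% × 14,945.00 Cr = 209.23 Cr
Total withheld: 1,801.02 Cr + 209.23 Cr = 2,010.25 Cr
Net pay: 14,945.00 Cr − 2,010.25 Cr = 12,934.75 Cr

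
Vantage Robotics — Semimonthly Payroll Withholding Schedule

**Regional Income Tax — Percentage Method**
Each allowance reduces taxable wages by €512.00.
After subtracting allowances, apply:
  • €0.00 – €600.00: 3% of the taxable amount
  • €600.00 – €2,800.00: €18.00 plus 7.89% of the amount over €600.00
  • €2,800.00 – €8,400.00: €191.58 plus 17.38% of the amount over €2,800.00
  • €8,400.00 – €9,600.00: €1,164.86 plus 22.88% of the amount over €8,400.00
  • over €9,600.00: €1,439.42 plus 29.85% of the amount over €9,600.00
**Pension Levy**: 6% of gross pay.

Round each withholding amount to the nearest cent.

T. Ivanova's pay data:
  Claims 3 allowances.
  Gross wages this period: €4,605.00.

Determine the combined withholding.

€514.63

Regional Income Tax: taxable = €4,605.00 − 3×€512.00 = €3,069.00
  €191.58 + 17.38% × (€3,069.00 − €2,800.00) = €191.58 + 17.38% × €269.00 = €238.33
Pension Levy: 6% × €4,605.00 = €276.30
Total: €238.33 + €276.30 = €514.63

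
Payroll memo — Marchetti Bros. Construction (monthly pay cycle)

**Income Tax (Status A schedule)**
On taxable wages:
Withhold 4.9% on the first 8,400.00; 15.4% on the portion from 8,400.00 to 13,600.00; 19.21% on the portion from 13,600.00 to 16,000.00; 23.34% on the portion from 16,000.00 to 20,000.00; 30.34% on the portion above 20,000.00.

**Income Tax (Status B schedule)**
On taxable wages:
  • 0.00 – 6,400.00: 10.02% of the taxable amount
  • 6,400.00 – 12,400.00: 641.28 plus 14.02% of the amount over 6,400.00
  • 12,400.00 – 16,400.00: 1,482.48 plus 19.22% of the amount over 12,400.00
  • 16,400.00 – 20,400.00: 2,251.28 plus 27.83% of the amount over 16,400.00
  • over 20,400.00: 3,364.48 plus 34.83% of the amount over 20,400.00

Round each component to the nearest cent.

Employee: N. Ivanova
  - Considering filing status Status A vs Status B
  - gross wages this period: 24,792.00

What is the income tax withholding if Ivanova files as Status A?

4,060.93

Income Tax (Status A): taxable = 24,792.00
  2,607.04 + 30.34% × (24,792.00 − 20,000.00) = 2,607.04 + 30.34% × 4,792.00 = 4,060.93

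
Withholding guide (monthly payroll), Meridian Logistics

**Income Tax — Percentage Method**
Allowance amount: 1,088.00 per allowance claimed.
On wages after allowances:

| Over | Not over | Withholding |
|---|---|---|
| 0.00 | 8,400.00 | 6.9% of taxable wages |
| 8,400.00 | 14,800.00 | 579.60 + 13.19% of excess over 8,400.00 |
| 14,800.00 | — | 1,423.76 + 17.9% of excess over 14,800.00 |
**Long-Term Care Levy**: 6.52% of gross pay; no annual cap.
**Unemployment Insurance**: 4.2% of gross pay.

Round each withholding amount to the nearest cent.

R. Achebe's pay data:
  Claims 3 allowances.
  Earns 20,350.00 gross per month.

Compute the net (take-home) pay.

16,335.53

Income Tax: taxable = 20,350.00 − 3×1,088.00 = 17,086.00
  1,423.76 + 17.9% × (17,086.00 − 14,800.00) = 1,423.76 + 17.9% × 2,286.00 = 1,832.95
Long-Term Care Levy: 6.52% × 20,350.00 = 1,326.82
Unemployment Insurance: 4.2% × 20,350.00 = 854.70
Total withheld: 1,832.95 + 1,326.82 + 854.70 = 4,014.47
Net pay: 20,350.00 − 4,014.47 = 16,335.53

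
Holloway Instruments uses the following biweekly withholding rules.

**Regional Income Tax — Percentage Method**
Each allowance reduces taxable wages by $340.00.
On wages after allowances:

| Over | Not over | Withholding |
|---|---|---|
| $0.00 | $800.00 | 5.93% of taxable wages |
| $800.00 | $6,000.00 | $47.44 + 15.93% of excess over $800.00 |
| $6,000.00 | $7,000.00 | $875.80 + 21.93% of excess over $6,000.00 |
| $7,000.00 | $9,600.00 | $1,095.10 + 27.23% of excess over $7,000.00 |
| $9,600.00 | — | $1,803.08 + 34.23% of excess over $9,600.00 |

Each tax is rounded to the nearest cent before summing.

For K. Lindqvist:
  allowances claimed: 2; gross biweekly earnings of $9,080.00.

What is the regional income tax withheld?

$1,476.32

Regional Income Tax: taxable = $9,080.00 − 2×$340.00 = $8,400.00
  $1,095.10 + 27.23% × ($8,400.00 − $7,000.00) = $1,095.10 + 27.23% × $1,400.00 = $1,476.32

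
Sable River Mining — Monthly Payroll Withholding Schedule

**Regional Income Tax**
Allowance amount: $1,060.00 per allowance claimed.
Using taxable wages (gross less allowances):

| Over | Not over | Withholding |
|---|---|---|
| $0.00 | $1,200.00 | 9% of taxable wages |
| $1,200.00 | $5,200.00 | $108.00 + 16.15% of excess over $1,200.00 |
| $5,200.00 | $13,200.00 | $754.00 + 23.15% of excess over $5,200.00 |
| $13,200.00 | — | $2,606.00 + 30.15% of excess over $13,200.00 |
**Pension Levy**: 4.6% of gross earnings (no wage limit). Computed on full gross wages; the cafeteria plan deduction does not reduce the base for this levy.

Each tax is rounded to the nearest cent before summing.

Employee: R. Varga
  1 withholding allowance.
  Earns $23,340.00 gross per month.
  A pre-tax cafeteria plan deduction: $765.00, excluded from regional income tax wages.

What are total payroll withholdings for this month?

$6,186.61

Regional Income Tax: taxable = $23,340.00 − $765.00 − 1×$1,060.00 = $21,515.00
  $2,606.00 + 30.15% × ($21,515.00 − $13,200.00) = $2,606.00 + 30.15% × $8,315.00 = $5,112.97
Pension Levy: 4.6% × $23,340.00 = $1,073.64
Total: $5,112.97 + $1,073.64 = $6,186.61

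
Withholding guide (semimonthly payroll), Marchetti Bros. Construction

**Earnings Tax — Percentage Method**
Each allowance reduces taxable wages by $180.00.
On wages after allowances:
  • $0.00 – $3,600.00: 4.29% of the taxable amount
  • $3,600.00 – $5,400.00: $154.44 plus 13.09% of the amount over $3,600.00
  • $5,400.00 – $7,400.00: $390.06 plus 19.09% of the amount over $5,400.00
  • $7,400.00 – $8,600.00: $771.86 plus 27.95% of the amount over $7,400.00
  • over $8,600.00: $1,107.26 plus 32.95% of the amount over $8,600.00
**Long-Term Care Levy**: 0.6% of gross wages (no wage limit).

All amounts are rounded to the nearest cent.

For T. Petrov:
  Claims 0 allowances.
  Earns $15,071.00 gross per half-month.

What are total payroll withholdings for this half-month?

Earnings Tax: taxable = $15,071.00
  $1,107.26 + 32.95% × ($15,071.00 − $8,600.00) = $1,107.26 + 32.95% × $6,471.00 = $3,239.45
Long-Term Care Levy: 0.6% × $15,071.00 = $90.43
Total: $3,239.45 + $90.43 = $3,329.88

$3,329.88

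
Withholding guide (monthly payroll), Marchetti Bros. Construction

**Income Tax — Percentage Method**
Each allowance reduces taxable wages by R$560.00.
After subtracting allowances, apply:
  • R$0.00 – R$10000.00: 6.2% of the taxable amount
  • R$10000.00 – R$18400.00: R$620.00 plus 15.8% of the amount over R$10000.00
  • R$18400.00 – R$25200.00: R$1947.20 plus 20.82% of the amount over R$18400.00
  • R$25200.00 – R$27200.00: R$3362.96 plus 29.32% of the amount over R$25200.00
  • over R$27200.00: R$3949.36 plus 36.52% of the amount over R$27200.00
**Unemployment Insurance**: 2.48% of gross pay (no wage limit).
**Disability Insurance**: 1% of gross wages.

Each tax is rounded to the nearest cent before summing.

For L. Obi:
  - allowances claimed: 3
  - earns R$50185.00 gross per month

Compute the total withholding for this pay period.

Income Tax: taxable = R$50185.00 − 3×R$560.00 = R$48505.00
  R$3949.36 + 36.52% × (R$48505.00 − R$27200.00) = R$3949.36 + 36.52% × R$21305.00 = R$11729.95
Unemployment Insurance: 2.48% × R$50185.00 = R$1244.59
Disability Insurance: 1% × R$50185.00 = R$501.85
Total: R$11729.95 + R$1244.59 + R$501.85 = R$13476.39

R$13476.39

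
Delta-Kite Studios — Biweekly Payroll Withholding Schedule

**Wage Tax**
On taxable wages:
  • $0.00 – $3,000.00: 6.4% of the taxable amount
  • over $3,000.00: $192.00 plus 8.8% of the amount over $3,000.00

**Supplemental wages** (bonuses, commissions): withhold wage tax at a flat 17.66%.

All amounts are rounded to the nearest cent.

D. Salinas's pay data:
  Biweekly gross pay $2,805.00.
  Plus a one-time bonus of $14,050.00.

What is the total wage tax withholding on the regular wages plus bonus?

$2,660.75

Wage Tax: taxable = $2,805.00
  6.4% × $2,805.00 = $179.52
Supplemental (17.66% flat on bonus): 17.66% × $14,050.00 = $2,481.23
Total wage tax: $179.52 + $2,481.23 = $2,660.75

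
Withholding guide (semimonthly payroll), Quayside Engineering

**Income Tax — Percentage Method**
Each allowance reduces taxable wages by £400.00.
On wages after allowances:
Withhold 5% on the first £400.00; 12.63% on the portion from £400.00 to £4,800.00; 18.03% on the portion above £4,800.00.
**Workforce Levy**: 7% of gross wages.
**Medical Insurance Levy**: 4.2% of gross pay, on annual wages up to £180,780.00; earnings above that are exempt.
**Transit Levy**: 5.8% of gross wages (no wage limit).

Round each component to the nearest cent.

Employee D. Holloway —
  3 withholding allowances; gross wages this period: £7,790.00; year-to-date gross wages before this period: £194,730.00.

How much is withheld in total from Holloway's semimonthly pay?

Income Tax: taxable = £7,790.00 − 3×£400.00 = £6,590.00
  £575.72 + 18.03% × (£6,590.00 − £4,800.00) = £575.72 + 18.03% × £1,790.00 = £898.46
Workforce Levy: 7% × £7,790.00 = £545.30
Medical Insurance Levy: YTD £194,730.00 ≥ cap £180,780.00 → £0.00
Transit Levy: 5.8% × £7,790.00 = £451.82
Total: £898.46 + £545.30 + £0.00 + £451.82 = £1,895.58

£1,895.58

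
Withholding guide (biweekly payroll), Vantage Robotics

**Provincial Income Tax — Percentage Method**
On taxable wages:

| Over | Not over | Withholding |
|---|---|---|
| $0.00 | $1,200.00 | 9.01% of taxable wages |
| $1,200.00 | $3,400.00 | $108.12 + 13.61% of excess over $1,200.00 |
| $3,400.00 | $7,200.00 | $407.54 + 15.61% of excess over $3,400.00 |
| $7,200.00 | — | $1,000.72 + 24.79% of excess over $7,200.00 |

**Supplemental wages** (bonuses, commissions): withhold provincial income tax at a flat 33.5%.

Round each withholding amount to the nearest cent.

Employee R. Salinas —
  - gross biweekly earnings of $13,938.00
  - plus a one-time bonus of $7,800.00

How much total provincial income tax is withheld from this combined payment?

Provincial Income Tax: taxable = $13,938.00
  $1,000.72 + 24.79% × ($13,938.00 − $7,200.00) = $1,000.72 + 24.79% × $6,738.00 = $2,671.07
Supplemental (33.5% flat on bonus): 33.5% × $7,800.00 = $2,613.00
Total provincial income tax: $2,671.07 + $2,613.00 = $5,284.07

$5,284.07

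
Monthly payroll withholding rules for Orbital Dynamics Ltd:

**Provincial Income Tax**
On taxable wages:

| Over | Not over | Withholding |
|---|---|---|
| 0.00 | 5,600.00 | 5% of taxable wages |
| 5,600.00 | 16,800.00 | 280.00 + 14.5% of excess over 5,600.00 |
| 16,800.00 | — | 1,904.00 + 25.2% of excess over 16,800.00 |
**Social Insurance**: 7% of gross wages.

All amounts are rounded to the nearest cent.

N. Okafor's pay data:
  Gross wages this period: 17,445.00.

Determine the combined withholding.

3,287.69

Provincial Income Tax: taxable = 17,445.00
  1,904.00 + 25.2% × (17,445.00 − 16,800.00) = 1,904.00 + 25.2% × 645.00 = 2,066.54
Social Insurance: 7% × 17,445.00 = 1,221.15
Total: 2,066.54 + 1,221.15 = 3,287.69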